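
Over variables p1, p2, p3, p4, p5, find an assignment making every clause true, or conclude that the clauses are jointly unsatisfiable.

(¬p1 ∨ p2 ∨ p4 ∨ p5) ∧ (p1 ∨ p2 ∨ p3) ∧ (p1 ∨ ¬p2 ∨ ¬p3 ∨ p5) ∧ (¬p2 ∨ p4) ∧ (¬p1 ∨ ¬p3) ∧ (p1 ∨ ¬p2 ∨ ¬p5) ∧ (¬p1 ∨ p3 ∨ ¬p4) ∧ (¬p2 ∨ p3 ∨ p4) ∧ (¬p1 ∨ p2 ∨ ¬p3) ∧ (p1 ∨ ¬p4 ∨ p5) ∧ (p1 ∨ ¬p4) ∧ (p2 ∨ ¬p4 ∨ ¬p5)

p1=T; p2=F; p3=F; p4=F; p5=T

Set p1 = True.
  then (¬p1 ∨ ¬p3) forces p3 = False.
  then (¬p1 ∨ p3 ∨ ¬p4) forces p4 = False.
  then (¬p2 ∨ p3 ∨ p4) forces p2 = False.
  then (¬p1 ∨ p2 ∨ p4 ∨ p5) forces p5 = True.
All clauses satisfied.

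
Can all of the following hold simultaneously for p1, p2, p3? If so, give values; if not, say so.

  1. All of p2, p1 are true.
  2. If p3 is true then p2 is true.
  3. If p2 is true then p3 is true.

p1 = True, p2 = True, p3 = True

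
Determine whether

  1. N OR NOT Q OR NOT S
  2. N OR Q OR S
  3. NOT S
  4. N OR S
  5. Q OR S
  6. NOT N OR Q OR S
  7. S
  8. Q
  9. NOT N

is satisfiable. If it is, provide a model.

Unsatisfiable — no assignment works.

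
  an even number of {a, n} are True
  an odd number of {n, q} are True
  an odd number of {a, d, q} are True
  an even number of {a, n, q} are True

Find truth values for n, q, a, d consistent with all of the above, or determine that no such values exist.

n: True, q: False, a: True, d: False

{a, n}: 2 true → even ✓
{n, q}: 1 true → odd ✓
{a, d, q}: 1 true → odd ✓
{a, n, q}: 2 true → even ✓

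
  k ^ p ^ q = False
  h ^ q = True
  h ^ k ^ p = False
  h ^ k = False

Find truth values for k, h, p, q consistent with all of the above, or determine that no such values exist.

The formula is unsatisfiable.

Adding constraints 1, 2, 3 mod 2: every variable appears an even number of times on the left, so the left side is 0.
But the right sides sum to 1 (mod 2). 0 ≠ 1 — the system is inconsistent.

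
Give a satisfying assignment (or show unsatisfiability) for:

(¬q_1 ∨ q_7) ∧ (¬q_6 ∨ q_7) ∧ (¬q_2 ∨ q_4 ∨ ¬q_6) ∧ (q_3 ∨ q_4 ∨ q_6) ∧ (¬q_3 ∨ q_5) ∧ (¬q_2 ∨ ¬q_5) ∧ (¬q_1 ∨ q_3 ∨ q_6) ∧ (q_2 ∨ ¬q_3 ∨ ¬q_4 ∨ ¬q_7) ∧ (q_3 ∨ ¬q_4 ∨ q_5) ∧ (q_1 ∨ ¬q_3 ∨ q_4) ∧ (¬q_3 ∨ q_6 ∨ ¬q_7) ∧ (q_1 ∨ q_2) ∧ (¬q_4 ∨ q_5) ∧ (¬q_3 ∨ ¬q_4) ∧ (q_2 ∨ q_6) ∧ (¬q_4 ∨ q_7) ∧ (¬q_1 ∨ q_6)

Set q_1 = True.
  then (¬q_1 ∨ q_7) forces q_7 = True.
  then (¬q_1 ∨ q_6) forces q_6 = True.
Set q_2 = False.
Set q_3 = False.
Set q_4 = True.
  then (q_3 ∨ ¬q_4 ∨ q_5) forces q_5 = True.
All clauses satisfied.

q_1=T, q_2=F, q_3=F, q_4=T, q_5=T, q_6=T, q_7=T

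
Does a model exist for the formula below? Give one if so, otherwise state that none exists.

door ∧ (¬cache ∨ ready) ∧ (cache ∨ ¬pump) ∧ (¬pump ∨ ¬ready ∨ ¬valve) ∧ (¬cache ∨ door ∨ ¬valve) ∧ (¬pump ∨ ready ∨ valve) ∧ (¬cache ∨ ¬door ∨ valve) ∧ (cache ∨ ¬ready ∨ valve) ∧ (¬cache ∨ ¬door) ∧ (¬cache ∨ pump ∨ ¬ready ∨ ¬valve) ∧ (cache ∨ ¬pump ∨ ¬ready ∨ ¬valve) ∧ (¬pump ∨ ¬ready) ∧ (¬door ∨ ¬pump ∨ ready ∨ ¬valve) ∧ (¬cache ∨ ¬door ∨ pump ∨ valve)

door = True; ready = False; pump = False; cache = False; valve = True

Unit clause (door) forces door = True.
In (¬cache ∨ ¬door) only ¬cache is left, so cache = False.
In (cache ∨ ¬pump) only ¬pump is left, so pump = False.
Set ready = False.
Set valve = True.
All clauses satisfied.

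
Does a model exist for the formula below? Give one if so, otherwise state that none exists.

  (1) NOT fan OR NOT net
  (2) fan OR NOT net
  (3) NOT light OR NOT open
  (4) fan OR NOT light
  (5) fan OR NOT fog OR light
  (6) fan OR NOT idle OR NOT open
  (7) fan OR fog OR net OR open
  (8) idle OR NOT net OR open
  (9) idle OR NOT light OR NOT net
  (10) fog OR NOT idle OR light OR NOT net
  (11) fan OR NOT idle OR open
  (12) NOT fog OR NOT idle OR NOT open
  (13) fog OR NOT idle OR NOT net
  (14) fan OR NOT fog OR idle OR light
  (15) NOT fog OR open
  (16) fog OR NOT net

Set fog = False.
  then (fog OR NOT net) forces net = False.
Set light = False.
Set fan = True.
Set idle = False.
Set open = True.
All clauses satisfied.

fog = False, light = False, fan = True, idle = False, open = True, net = False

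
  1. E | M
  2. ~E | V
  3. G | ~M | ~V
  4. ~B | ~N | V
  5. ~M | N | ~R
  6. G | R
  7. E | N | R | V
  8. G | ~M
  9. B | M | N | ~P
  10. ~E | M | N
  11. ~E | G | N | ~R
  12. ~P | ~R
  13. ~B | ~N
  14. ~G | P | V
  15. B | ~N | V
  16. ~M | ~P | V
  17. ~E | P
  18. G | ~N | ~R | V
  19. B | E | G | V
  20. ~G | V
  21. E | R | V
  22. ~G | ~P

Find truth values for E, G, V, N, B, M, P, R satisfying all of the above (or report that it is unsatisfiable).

E = False; G = True; V = True; N = True; B = False; M = True; P = False; R = False

Try E = True:
  (~E | V) forces V = True.
  (~E | P) forces P = True.
  (~P | ~R) forces R = False.
  (G | R) forces G = True.
  clause (~G | ~P) is falsified — backtrack.
So E = False.
  then (E | M) forces M = True.
  then (G | ~M) forces G = True.
  then (~G | V) forces V = True.
  then (~G | ~P) forces P = False.
Set N = True.
  then (~B | ~N) forces B = False.
Set R = False.
All clauses satisfied.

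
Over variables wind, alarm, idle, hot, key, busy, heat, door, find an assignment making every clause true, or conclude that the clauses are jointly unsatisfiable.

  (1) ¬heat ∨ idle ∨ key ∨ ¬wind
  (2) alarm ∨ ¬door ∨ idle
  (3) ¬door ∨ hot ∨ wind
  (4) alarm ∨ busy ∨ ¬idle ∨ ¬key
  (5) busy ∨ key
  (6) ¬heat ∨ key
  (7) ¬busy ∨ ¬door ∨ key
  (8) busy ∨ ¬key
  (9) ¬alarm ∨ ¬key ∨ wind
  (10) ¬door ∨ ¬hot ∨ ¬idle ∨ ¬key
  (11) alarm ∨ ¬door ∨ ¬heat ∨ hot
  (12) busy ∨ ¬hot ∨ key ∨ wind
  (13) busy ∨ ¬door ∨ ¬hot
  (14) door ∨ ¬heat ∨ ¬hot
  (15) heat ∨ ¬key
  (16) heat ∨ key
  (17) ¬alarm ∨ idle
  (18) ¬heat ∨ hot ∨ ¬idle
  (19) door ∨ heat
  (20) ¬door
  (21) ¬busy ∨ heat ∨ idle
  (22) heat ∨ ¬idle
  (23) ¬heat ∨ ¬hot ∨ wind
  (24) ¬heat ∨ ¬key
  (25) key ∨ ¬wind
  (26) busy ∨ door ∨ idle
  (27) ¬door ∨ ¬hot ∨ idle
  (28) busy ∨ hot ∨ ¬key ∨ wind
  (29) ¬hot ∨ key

Case heat = True:
  (¬heat ∨ key) forces key = True.
  Clause (¬heat ∨ ¬key) is falsified — contradiction.
Case heat = False:
  (heat ∨ ¬key) forces key = False.
  Clause (heat ∨ key) is falsified — contradiction.
Both cases fail, so the formula is unsatisfiable.

Unsatisfiable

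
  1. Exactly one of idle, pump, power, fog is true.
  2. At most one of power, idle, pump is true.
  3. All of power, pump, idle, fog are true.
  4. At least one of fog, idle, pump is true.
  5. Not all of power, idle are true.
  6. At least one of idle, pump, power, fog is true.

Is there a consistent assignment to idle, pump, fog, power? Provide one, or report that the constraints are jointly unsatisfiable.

Case fog = True:
  (1) with fog=T forces idle = False.
  Constraint (3) is violated (idle=F) — contradiction.
Case fog = False:
  Constraint (3) is violated (fog=F) — contradiction.
Both cases fail — unsatisfiable.

The formula is unsatisfiable.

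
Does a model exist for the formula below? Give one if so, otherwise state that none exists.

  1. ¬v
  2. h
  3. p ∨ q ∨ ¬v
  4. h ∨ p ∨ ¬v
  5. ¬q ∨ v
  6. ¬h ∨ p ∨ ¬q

Unit clause (¬v) forces v = False.
Unit clause (h) forces h = True.
In (¬q ∨ v) only ¬q is left, so q = False.
Set p = False.
All clauses satisfied.

v: False, h: True, q: False, p: False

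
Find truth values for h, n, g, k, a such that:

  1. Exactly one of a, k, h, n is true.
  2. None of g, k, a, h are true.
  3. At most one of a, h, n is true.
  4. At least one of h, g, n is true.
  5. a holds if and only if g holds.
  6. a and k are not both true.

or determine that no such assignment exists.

h = False, n = True, g = False, k = False, a = False

  (1) {a, k, h, n}: 1 true — exactly one ✓
  (2) {g, k, a, h}: 0 true — none ✓
  (3) {a, h, n}: 1 true — at most one ✓
  (4) {h, g, n}: 1 true — at least one ✓
  (5) a=F, g=F — same ✓
  (6) a=F, k=F — not both ✓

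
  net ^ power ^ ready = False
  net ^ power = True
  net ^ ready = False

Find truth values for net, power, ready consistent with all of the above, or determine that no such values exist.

net = True; power = False; ready = True

net ^ power ^ ready = T ^ F ^ T = False ✓
net ^ power = T ^ F = True ✓
net ^ ready = T ^ T = False ✓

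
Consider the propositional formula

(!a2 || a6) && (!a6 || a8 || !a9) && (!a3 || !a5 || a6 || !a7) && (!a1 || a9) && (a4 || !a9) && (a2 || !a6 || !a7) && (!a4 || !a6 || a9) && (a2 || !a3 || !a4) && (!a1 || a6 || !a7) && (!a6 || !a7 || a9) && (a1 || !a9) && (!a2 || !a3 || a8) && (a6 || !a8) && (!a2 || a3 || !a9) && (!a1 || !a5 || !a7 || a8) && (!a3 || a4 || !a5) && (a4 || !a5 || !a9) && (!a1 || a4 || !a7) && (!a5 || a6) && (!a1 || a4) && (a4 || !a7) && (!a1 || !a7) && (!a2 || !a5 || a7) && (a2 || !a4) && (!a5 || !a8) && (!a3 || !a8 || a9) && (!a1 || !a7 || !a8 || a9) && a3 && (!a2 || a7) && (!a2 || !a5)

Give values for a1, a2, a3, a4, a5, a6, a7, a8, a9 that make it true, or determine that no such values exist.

Unit clause (a3) forces a3 = True.
Set a1 = False.
  then (a1 || !a9) forces a9 = False.
  then (!a3 || !a8 || a9) forces a8 = False.
  then (!a2 || !a3 || a8) forces a2 = False.
  then (a2 || !a4) forces a4 = False.
  then (!a3 || a4 || !a5) forces a5 = False.
  then (a4 || !a7) forces a7 = False.
Set a6 = False.
All clauses satisfied.

a1: False, a2: False, a3: True, a4: False, a5: False, a6: False, a7: False, a8: False, a9: False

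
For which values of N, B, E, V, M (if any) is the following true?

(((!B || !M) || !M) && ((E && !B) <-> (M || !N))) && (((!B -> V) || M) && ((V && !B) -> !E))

N = True, B = True, E = True, V = True, M = False

  ((!B || !M) || !M) && ((E && !B) <-> (M || !N)) = True
    (!B || !M) || !M = True
      !B || !M = True
        !B = False
        !M = True
      !M = True
    (E && !B) <-> (M || !N) = True
      E && !B = False
        !B = False
      M || !N = False
        !N = False
  ((!B -> V) || M) && ((V && !B) -> !E) = True
    (!B -> V) || M = True
      !B -> V = True
        !B = False
    (V && !B) -> !E = True
      V && !B = False
        !B = False
      !E = False
Both conjuncts True, so the formula holds.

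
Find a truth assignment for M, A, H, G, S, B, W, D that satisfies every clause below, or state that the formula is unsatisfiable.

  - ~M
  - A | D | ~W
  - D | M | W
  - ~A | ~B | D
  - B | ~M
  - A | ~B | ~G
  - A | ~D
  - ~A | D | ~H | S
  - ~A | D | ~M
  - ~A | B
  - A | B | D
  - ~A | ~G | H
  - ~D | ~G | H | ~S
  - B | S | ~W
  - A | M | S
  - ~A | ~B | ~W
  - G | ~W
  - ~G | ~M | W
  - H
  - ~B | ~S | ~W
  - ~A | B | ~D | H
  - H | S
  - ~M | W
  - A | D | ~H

M = False, A = True, H = True, G = True, S = True, B = True, W = False, D = True

Unit clause (~M) forces M = False.
Unit clause (H) forces H = True.
Try A = False:
  (A | ~D) forces D = False.
  clause (A | D | ~H) is falsified — backtrack.
So A = True.
  then (~A | B) forces B = True.
  then (~A | ~B | ~W) forces W = False.
  then (D | M | W) forces D = True.
Set G = True.
Set S = True.
All clauses satisfied.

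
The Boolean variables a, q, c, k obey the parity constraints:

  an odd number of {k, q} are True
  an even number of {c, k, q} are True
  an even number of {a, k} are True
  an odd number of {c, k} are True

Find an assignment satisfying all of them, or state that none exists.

a: False, q: True, c: True, k: False

{k, q}: 1 true → odd ✓
{c, k, q}: 2 true → even ✓
{a, k}: 0 true → even ✓
{c, k}: 1 true → odd ✓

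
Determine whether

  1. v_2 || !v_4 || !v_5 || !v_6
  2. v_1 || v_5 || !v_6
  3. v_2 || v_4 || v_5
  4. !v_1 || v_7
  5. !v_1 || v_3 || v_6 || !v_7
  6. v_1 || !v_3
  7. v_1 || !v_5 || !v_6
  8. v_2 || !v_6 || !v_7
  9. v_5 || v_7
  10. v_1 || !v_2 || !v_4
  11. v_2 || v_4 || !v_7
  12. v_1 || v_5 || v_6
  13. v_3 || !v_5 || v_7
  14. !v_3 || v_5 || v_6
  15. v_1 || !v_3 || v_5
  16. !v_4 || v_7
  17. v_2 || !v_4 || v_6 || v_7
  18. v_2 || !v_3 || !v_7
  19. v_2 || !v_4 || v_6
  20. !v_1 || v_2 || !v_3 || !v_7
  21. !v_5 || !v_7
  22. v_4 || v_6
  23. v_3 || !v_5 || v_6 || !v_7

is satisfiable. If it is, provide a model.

Set v_1 = True.
  then (!v_1 || v_7) forces v_7 = True.
  then (!v_5 || !v_7) forces v_5 = False.
Set v_2 = True.
Set v_3 = False.
  then (!v_1 || v_3 || v_6 || !v_7) forces v_6 = True.
Set v_4 = True.
All clauses satisfied.

v_1: True; v_2: True; v_3: False; v_4: True; v_5: False; v_6: True; v_7: True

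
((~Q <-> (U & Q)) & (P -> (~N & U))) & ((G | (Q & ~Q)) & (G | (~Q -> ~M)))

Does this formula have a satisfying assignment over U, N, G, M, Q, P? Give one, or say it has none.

U = False, N = True, G = True, M = False, Q = True, P = False

  (~Q <-> (U & Q)) & (P -> (~N & U)) = True
    ~Q <-> (U & Q) = True
      ~Q = False
      U & Q = False
    P -> (~N & U) = True
      ~N & U = False
        ~N = False
  (G | (Q & ~Q)) & (G | (~Q -> ~M)) = True
    G | (Q & ~Q) = True
      Q & ~Q = False
        ~Q = False
    G | (~Q -> ~M) = True
      ~Q -> ~M = True
        ~Q = False
        ~M = True
Both conjuncts True, so the formula holds.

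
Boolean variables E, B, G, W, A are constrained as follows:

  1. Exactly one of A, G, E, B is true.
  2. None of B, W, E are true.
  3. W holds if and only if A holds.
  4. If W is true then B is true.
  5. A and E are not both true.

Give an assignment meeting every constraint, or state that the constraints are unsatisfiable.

E: False; B: False; G: True; W: False; A: False

  (1) {A, G, E, B}: 1 true — exactly one ✓
  (2) {B, W, E}: 0 true — none ✓
  (3) W=F, A=F — same ✓
  (4) W=F ⇒ B: vacuous ✓
  (5) A=F, E=F — not both ✓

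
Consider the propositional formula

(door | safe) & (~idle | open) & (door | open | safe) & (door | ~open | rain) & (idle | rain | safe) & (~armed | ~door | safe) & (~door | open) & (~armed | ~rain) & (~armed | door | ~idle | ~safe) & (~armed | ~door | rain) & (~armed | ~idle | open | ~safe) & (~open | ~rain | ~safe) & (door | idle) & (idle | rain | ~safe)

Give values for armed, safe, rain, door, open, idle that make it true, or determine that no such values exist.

armed = False; safe = False; rain = True; door = True; open = True; idle = False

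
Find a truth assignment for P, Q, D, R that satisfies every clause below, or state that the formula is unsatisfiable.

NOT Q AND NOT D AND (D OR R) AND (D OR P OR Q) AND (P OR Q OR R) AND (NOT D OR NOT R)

Unit clause (NOT Q) forces Q = False.
Unit clause (NOT D) forces D = False.
In (D OR R) only R is left, so R = True.
In (D OR P OR Q) only P is left, so P = True.
All clauses satisfied.

P = True, Q = False, D = False, R = True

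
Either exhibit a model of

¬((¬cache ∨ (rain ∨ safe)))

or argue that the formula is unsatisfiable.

cache = True, safe = False, rain = False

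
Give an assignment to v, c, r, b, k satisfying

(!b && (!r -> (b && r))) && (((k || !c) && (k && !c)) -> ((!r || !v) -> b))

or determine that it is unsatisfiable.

v = False; c = True; r = True; b = False; k = True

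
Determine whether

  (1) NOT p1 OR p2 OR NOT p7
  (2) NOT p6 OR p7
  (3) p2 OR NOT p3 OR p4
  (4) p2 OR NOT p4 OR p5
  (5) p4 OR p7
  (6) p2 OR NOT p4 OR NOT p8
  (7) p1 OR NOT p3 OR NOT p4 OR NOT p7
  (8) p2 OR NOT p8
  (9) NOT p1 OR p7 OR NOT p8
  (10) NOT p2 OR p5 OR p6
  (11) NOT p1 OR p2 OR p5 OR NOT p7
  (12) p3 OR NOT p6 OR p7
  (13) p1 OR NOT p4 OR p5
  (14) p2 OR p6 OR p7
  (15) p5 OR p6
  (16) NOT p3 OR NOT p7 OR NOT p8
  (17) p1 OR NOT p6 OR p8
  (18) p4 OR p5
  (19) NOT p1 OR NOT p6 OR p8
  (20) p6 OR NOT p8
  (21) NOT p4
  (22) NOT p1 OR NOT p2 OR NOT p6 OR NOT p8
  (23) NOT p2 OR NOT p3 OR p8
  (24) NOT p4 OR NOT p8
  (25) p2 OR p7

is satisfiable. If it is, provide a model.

Unit clause (NOT p4) forces p4 = False.
In (p4 OR p7) only p7 is left, so p7 = True.
In (p4 OR p5) only p5 is left, so p5 = True.
Set p1 = False.
Set p2 = True.
Try p3 = True:
  (NOT p3 OR NOT p7 OR NOT p8) forces p8 = False.
  clause (NOT p2 OR NOT p3 OR p8) is falsified — backtrack.
So p3 = False.
Set p6 = False.
  then (p6 OR NOT p8) forces p8 = False.
All clauses satisfied.

p1=F, p2=T, p3=F, p4=F, p5=T, p6=F, p7=T, p8=F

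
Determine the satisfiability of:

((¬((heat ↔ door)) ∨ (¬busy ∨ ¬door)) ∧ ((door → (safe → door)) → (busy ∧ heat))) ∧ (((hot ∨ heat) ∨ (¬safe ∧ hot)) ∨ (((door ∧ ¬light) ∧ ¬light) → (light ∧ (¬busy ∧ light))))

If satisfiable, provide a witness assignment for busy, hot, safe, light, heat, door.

busy = True, hot = False, safe = False, light = True, heat = True, door = False

  (¬((heat ↔ door)) ∨ (¬busy ∨ ¬door)) ∧ ((door → (safe → door)) → (busy ∧ heat)) = True
    ¬((heat ↔ door)) ∨ (¬busy ∨ ¬door) = True
      ¬((heat ↔ door)) = True
        heat ↔ door = False
      ¬busy ∨ ¬door = True
        ¬busy = False
        ¬door = True
    (door → (safe → door)) → (busy ∧ heat) = True
      door → (safe → door) = True
        safe → door = True
      busy ∧ heat = True
  ((hot ∨ heat) ∨ (¬safe ∧ hot)) ∨ (((door ∧ ¬light) ∧ ¬light) → (light ∧ (¬busy ∧ light))) = True
    (hot ∨ heat) ∨ (¬safe ∧ hot) = True
      hot ∨ heat = True
      ¬safe ∧ hot = False
        ¬safe = True
    ((door ∧ ¬light) ∧ ¬light) → (light ∧ (¬busy ∧ light)) = True
      (door ∧ ¬light) ∧ ¬light = False
        door ∧ ¬light = False
          ¬light = False
        ¬light = False
      light ∧ (¬busy ∧ light) = False
        ¬busy ∧ light = False
          ¬busy = False
Both conjuncts True, so the formula holds.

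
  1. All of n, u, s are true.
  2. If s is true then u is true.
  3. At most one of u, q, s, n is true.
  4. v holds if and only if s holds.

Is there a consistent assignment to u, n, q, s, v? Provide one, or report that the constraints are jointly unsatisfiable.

UNSATISFIABLE

Case u = True:
  (1) forces n = True.
  Constraint (3) is violated (u=T, n=T) — contradiction.
Case u = False:
  Constraint (1) is violated (u=F) — contradiction.
Both cases fail — unsatisfiable.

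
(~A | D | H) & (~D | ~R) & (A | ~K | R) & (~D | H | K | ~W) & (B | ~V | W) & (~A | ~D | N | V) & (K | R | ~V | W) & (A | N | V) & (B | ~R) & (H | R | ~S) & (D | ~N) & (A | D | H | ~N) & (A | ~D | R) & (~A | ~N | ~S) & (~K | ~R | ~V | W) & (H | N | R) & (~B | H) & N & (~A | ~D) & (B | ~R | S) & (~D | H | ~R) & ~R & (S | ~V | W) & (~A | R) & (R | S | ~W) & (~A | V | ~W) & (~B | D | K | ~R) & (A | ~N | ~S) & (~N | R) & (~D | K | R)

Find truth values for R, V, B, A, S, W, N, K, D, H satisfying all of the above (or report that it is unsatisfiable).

No satisfying assignment exists.

Case R = True:
  Clause (~R) is falsified — contradiction.
Case R = False:
  (N) forces N = True.
  Clause (~N | R) is falsified — contradiction.
Both cases fail, so the formula is unsatisfiable.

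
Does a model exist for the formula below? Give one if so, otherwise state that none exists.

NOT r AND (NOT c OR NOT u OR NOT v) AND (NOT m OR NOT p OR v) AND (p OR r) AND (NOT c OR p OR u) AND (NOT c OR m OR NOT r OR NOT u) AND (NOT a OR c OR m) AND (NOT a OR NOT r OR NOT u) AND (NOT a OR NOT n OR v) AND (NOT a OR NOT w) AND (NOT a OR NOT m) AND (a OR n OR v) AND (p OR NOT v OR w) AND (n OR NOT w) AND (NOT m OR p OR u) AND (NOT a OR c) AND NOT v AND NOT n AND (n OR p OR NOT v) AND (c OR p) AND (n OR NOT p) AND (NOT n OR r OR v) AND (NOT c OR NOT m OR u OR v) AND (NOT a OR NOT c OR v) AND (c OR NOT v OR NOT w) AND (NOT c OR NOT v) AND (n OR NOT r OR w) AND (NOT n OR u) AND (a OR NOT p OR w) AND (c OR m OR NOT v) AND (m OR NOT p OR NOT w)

Case n = True:
  Clause (NOT n) is falsified — contradiction.
Case n = False:
  (NOT r) forces r = False.
  (p OR r) forces p = True.
  Clause (n OR NOT p) is falsified — contradiction.
Both cases fail, so the formula is unsatisfiable.

No satisfying assignment exists.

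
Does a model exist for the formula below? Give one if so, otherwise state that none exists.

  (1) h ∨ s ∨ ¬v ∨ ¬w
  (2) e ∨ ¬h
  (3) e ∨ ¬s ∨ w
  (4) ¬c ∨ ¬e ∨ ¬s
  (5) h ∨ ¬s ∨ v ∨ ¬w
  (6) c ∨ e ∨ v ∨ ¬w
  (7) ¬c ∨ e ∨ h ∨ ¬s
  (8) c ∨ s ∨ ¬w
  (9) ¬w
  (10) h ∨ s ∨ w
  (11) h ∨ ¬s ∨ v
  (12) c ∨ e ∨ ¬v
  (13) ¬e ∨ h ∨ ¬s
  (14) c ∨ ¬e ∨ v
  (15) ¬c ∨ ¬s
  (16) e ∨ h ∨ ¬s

w=F; e=T; c=T; s=F; v=T; h=T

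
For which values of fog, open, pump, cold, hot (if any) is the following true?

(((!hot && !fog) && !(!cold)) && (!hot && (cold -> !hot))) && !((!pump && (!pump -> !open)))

fog = False, open = True, pump = True, cold = True, hot = False

  ((!hot && !fog) && !(!cold)) && (!hot && (cold -> !hot)) = True
    (!hot && !fog) && !(!cold) = True
      !hot && !fog = True
        !hot = True
        !fog = True
      !(!cold) = True
        !cold = False
    !hot && (cold -> !hot) = True
      !hot = True
      cold -> !hot = True
        !hot = True
  !((!pump && (!pump -> !open))) = True
    !pump && (!pump -> !open) = False
      !pump = False
      !pump -> !open = True
        !pump = False
        !open = False
Both conjuncts True, so the formula holds.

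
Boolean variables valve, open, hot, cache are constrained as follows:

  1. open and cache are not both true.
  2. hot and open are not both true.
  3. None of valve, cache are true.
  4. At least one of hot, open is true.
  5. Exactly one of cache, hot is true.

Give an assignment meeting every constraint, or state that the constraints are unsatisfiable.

valve = False, open = False, hot = True, cache = False

  (1) open=F, cache=F — not both ✓
  (2) hot=T, open=F — not both ✓
  (3) {valve, cache}: 0 true — none ✓
  (4) {hot, open}: 1 true — at least one ✓
  (5) {cache, hot}: 1 true — exactly one ✓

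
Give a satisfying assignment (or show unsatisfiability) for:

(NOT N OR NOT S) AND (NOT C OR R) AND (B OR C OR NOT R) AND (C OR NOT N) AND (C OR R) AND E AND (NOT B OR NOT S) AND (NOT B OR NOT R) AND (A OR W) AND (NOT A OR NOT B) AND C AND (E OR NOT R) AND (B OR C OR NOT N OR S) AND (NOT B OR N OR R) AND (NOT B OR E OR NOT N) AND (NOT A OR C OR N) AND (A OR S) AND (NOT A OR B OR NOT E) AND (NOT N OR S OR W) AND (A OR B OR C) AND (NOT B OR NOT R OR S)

Unit clause (E) forces E = True.
Unit clause (C) forces C = True.
In (NOT C OR R) only R is left, so R = True.
In (NOT B OR NOT R) only NOT B is left, so B = False.
In (NOT A OR B OR NOT E) only NOT A is left, so A = False.
In (A OR W) only W is left, so W = True.
In (A OR S) only S is left, so S = True.
In (NOT N OR NOT S) only NOT N is left, so N = False.
All clauses satisfied.

E = True, R = True, N = False, A = False, C = True, W = True, S = True, B = False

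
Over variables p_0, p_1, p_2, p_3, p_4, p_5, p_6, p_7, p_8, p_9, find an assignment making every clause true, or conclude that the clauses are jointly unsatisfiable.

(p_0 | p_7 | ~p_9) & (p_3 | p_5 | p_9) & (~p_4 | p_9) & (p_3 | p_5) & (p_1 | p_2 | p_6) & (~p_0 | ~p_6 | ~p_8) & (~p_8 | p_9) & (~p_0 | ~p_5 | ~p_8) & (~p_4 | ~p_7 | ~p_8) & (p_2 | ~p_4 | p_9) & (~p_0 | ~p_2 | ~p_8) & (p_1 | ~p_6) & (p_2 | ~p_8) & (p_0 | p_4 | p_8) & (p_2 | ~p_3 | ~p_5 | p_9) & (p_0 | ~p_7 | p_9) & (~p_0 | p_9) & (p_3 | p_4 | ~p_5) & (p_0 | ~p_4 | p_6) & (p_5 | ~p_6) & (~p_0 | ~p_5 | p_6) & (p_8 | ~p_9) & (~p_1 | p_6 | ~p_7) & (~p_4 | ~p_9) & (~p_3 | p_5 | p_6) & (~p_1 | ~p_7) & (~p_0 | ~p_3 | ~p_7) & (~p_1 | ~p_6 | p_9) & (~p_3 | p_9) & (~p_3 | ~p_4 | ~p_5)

p_0 = False, p_1 = False, p_2 = True, p_3 = True, p_4 = False, p_5 = True, p_6 = False, p_7 = True, p_8 = True, p_9 = True

Set p_0 = False.
Try p_1 = True:
  (~p_1 | ~p_7) forces p_7 = False.
  (p_0 | p_7 | ~p_9) forces p_9 = False.
  (~p_4 | p_9) forces p_4 = False.
  (~p_8 | p_9) forces p_8 = False.
  clause (p_0 | p_4 | p_8) is falsified — backtrack.
So p_1 = False.
  then (p_1 | ~p_6) forces p_6 = False.
  then (p_0 | ~p_4 | p_6) forces p_4 = False.
  then (p_1 | p_2 | p_6) forces p_2 = True.
  then (p_0 | p_4 | p_8) forces p_8 = True.
  then (~p_8 | p_9) forces p_9 = True.
  then (p_0 | p_7 | ~p_9) forces p_7 = True.
Try p_3 = False:
  (p_3 | p_5) forces p_5 = True.
  clause (p_3 | p_4 | ~p_5) is falsified — backtrack.
So p_3 = True.
  then (~p_3 | p_5 | p_6) forces p_5 = True.
All clauses satisfied.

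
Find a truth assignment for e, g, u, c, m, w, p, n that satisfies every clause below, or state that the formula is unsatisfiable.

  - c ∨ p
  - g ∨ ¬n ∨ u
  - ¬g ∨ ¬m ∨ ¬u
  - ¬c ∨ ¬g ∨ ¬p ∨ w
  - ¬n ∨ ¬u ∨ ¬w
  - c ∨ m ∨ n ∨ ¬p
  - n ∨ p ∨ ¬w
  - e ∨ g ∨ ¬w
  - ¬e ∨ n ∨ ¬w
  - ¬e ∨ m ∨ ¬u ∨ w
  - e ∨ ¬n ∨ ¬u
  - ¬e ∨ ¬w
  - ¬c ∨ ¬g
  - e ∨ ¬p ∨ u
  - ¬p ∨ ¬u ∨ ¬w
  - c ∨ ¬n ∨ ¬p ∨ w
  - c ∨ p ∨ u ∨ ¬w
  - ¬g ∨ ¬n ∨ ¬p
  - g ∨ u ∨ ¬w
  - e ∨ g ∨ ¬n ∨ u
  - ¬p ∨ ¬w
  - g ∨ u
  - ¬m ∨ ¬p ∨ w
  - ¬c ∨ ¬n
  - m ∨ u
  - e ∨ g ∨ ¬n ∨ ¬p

e: False, g: False, u: True, c: True, m: False, w: False, p: True, n: False

Set e = False.
Set g = False.
  then (e ∨ g ∨ ¬w) forces w = False.
  then (g ∨ u) forces u = True.
  then (e ∨ ¬n ∨ ¬u) forces n = False.
Try c = False:
  (c ∨ p) forces p = True.
  (c ∨ m ∨ n ∨ ¬p) forces m = True.
  clause (¬m ∨ ¬p ∨ w) is falsified — backtrack.
So c = True.
Set m = False.
Set p = True.
All clauses satisfied.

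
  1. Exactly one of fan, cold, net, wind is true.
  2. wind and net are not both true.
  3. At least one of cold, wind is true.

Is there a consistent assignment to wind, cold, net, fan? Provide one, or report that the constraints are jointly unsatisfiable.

wind = True; cold = False; net = False; fan = False

  (1) {fan, cold, net, wind}: 1 true — exactly one ✓
  (2) wind=T, net=F — not both ✓
  (3) {cold, wind}: 1 true — at least one ✓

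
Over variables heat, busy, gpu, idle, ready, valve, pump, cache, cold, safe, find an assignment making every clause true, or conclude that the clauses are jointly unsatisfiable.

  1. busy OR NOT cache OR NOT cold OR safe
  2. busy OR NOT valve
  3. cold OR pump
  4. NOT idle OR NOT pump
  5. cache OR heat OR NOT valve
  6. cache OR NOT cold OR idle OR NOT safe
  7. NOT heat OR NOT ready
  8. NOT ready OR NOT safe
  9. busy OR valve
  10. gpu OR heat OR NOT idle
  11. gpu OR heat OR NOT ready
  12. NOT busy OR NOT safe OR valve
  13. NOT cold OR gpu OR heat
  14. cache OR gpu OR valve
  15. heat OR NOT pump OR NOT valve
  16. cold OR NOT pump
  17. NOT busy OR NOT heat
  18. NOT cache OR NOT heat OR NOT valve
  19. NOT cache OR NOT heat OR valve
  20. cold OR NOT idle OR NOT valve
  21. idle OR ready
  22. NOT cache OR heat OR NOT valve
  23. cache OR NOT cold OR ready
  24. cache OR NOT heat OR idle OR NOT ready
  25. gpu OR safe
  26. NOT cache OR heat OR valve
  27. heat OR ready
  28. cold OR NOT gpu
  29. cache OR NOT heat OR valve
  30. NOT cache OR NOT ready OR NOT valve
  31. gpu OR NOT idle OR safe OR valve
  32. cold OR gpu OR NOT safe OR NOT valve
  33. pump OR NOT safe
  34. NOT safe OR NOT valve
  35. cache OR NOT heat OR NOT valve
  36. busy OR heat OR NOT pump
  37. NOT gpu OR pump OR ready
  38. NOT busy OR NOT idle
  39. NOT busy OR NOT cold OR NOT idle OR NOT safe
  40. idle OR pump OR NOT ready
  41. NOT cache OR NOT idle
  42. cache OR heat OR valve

Case valve = True:
  (busy OR NOT valve) forces busy = True.
  (NOT busy OR NOT heat) forces heat = False.
  (cache OR heat OR NOT valve) forces cache = True.
  Clause (NOT cache OR heat OR NOT valve) is falsified — contradiction.
Case valve = False:
  (busy OR valve) forces busy = True.
  (NOT busy OR NOT safe OR valve) forces safe = False.
  (NOT busy OR NOT heat) forces heat = False.
  (gpu OR safe) forces gpu = True.
  (NOT cache OR heat OR valve) forces cache = False.
  Clause (cache OR heat OR valve) is falsified — contradiction.
Both cases fail, so the formula is unsatisfiable.

Unsatisfiable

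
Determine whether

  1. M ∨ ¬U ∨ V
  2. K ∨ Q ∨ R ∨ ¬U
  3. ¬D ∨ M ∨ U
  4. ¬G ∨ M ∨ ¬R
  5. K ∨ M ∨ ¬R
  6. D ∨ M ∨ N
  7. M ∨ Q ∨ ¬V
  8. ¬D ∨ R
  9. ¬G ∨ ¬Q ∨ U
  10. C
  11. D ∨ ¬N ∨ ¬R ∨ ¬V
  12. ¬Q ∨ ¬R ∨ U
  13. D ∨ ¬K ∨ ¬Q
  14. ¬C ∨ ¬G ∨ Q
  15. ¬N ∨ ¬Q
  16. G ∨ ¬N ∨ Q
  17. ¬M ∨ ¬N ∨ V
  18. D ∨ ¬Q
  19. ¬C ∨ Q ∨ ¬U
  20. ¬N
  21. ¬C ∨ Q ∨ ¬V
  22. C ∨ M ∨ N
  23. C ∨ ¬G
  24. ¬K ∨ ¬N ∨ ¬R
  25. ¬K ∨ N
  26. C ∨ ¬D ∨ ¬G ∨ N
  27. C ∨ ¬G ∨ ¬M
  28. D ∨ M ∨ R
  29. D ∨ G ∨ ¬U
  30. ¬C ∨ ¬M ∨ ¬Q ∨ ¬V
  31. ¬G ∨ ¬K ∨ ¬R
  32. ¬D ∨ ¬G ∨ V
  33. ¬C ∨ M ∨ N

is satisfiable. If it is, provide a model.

D=F, U=F, C=T, R=T, N=F, M=T, G=F, K=F, Q=F, V=F

Unit clause (C) forces C = True.
Unit clause (¬N) forces N = False.
In (¬K ∨ N) only ¬K is left, so K = False.
In (¬C ∨ M ∨ N) only M is left, so M = True.
Set D = False.
  then (D ∨ ¬Q) forces Q = False.
  then (¬C ∨ Q ∨ ¬U) forces U = False.
  then (¬C ∨ Q ∨ ¬V) forces V = False.
  then (¬C ∨ ¬G ∨ Q) forces G = False.
Set R = True.
All clauses satisfied.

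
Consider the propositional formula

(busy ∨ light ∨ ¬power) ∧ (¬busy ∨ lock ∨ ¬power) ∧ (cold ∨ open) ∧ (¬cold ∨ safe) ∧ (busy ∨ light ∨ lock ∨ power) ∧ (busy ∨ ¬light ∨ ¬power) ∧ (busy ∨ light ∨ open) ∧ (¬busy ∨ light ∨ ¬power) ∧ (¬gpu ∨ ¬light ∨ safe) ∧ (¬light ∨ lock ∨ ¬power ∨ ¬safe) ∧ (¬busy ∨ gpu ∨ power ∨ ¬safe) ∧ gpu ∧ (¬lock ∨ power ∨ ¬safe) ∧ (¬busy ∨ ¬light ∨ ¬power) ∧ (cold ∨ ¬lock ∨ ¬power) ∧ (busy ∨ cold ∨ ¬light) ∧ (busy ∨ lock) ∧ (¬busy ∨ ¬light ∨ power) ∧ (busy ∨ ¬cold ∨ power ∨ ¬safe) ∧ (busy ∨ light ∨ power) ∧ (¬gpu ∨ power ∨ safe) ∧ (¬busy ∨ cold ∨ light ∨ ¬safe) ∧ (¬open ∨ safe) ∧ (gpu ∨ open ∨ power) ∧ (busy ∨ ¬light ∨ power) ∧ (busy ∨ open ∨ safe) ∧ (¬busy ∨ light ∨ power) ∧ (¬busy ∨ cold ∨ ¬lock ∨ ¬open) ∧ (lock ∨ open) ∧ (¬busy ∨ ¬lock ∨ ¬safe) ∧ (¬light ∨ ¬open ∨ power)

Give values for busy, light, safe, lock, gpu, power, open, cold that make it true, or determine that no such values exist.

Case safe = True:
  (gpu) forces gpu = True.
  If busy = True:
    (¬busy ∨ ¬lock ∨ ¬safe) forces lock = False.
    (¬busy ∨ lock ∨ ¬power) forces power = False.
    (¬busy ∨ ¬light ∨ power) forces light = False.
    clause (¬busy ∨ light ∨ power) is falsified.
  If busy = False:
    (busy ∨ lock) forces lock = True.
    (¬lock ∨ power ∨ ¬safe) forces power = True.
    (busy ∨ light ∨ ¬power) forces light = True.
    clause (busy ∨ ¬light ∨ ¬power) is falsified.
  Every sub-case reaches a contradiction.
Case safe = False:
  (¬cold ∨ safe) forces cold = False.
  (cold ∨ open) forces open = True.
  Clause (¬open ∨ safe) is falsified — contradiction.
Both cases fail, so the formula is unsatisfiable.

Unsatisfiable — no assignment works.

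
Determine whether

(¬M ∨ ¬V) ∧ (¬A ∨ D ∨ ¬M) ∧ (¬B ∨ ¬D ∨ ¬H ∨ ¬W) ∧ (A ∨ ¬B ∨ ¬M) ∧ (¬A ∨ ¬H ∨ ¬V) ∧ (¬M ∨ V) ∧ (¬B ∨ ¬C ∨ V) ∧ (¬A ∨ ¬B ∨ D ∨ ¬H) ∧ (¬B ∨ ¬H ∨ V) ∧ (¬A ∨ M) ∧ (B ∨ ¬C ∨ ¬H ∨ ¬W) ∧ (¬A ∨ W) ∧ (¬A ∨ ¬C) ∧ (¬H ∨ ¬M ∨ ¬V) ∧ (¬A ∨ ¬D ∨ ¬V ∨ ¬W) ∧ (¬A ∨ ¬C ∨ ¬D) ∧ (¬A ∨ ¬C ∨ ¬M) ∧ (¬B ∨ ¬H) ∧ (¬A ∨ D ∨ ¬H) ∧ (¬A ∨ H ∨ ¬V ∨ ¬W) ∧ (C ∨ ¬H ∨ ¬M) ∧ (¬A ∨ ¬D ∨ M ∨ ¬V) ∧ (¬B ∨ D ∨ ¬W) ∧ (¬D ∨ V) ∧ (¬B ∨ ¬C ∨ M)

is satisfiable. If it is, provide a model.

Set H = False.
Try M = True:
  (¬M ∨ ¬V) forces V = False.
  clause (¬M ∨ V) is falsified — backtrack.
So M = False.
  then (¬A ∨ M) forces A = False.
Set D = True.
  then (¬D ∨ V) forces V = True.
Set B = False.
Set W = False.
Set C = True.
All clauses satisfied.

H = False; M = False; D = True; V = True; B = False; A = False; W = False; C = True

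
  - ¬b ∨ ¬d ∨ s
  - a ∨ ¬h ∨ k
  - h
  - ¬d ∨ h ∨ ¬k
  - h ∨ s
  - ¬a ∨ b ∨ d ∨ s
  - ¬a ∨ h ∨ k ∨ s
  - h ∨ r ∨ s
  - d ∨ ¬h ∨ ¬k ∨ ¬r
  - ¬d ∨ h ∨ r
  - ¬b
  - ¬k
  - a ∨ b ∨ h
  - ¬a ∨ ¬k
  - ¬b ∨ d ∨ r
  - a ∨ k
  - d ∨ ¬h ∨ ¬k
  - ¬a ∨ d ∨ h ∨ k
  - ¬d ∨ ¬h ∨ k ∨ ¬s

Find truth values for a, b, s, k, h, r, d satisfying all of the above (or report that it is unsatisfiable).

Unit clause (h) forces h = True.
Unit clause (¬b) forces b = False.
Unit clause (¬k) forces k = False.
In (a ∨ k) only a is left, so a = True.
Set s = True.
  then (¬d ∨ ¬h ∨ k ∨ ¬s) forces d = False.
Set r = False.
All clauses satisfied.

a: True; b: False; s: True; k: False; h: True; r: False; d: False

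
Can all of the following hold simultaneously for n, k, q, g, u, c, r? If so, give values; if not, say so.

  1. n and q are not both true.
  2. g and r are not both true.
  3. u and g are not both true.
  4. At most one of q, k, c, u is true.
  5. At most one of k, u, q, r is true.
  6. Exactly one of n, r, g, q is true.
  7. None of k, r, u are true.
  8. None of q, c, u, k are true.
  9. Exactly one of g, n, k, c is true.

n: True, k: False, q: False, g: False, u: False, c: False, r: False

  (1) n=T, q=F — not both ✓
  (2) g=F, r=F — not both ✓
  (3) u=F, g=F — not both ✓
  (4) {q, k, c, u}: 0 true — at most one ✓
  (5) {k, u, q, r}: 0 true — at most one ✓
  (6) {n, r, g, q}: 1 true — exactly one ✓
  (7) {k, r, u}: 0 true — none ✓
  (8) {q, c, u, k}: 0 true — none ✓
  (9) {g, n, k, c}: 1 true — exactly one ✓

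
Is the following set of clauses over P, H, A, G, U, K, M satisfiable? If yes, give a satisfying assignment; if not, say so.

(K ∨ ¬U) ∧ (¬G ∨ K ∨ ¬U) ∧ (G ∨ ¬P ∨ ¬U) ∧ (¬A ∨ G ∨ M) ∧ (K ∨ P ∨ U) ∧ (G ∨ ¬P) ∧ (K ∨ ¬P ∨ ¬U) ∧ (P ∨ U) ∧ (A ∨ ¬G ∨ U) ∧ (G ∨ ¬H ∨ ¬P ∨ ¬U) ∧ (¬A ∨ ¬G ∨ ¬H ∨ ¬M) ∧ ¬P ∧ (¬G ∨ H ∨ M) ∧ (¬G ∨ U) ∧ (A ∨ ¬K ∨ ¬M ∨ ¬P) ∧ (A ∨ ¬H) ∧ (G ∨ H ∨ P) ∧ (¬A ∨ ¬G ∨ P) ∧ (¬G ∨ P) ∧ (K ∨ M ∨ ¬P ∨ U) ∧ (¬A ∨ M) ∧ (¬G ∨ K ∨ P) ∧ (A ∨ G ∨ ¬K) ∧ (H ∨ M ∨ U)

P=F, H=T, A=T, G=F, U=T, K=T, M=T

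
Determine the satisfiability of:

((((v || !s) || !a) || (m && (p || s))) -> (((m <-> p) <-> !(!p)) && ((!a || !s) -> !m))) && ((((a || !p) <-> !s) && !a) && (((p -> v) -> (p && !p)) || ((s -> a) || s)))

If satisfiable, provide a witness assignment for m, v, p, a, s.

Unsatisfiable — no assignment works.

Case a = True: the conjunct !a is False.
Case a = False: the formula simplifies to (((m <-> p) <-> !(!p)) && !m) && ((!p <-> !s) && (((p -> v) -> (p && !p)) || (!s || s))).
  s = True: simplifies to (((m <-> p) <-> !(!p)) && !m) && p.
    p = True: simplifies to m && !m.
      m = True: the conjunct !m is False.
      m = False: the conjunct m is False.
    p = False: the conjunct p is False.
  s = False: simplifies to (((m <-> p) <-> !(!p)) && !m) && !p.
    p = True: the conjunct !p is False.
    p = False: simplifies to m && !m.
      m = True: the conjunct !m is False.
      m = False: the conjunct m is False.
Both cases fail — unsatisfiable.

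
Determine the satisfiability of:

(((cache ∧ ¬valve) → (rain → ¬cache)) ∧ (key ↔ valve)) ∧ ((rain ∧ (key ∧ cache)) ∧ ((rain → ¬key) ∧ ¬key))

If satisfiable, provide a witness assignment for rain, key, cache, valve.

Unsatisfiable — no assignment works.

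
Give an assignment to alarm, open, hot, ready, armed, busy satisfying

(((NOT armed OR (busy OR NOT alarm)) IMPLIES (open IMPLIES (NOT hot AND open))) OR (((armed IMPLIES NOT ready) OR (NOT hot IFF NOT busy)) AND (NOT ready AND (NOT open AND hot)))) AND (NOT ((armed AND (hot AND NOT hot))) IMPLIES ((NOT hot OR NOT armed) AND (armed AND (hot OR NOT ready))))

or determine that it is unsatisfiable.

alarm=F; open=F; hot=F; ready=F; armed=T; busy=F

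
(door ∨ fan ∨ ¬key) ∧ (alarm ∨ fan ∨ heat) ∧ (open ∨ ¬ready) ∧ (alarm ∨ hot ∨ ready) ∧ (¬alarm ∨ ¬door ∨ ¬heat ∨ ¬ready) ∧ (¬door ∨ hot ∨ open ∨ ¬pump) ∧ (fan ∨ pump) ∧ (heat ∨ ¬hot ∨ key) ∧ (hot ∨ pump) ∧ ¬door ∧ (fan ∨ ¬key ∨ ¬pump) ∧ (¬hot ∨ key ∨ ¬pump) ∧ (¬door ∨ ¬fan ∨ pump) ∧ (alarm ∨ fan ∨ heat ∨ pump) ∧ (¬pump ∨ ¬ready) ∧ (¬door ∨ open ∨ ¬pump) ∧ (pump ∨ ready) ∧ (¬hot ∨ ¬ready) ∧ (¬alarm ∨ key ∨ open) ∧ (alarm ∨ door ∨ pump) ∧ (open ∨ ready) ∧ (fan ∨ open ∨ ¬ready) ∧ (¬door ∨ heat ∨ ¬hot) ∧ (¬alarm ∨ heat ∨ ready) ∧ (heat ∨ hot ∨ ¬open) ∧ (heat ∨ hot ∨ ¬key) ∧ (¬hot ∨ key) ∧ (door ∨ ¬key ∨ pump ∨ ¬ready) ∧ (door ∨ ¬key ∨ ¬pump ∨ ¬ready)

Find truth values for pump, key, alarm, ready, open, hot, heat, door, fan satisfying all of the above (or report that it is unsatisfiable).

pump=T; key=T; alarm=F; ready=F; open=T; hot=T; heat=T; door=F; fan=T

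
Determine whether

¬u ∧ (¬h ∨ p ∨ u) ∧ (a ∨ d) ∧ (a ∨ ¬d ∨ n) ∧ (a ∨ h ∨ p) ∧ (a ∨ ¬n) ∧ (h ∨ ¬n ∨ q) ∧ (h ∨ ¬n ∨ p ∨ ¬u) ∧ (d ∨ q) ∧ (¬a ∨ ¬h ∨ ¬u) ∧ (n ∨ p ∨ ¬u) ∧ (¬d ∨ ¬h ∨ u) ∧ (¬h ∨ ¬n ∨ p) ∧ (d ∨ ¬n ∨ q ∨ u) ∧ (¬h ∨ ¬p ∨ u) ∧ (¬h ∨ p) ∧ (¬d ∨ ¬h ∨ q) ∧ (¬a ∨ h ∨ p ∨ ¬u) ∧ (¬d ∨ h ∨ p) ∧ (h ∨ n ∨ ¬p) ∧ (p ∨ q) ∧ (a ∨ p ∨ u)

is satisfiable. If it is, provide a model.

Unit clause (¬u) forces u = False.
Set n = False.
Try q = False:
  (d ∨ q) forces d = True.
  (a ∨ ¬d ∨ n) forces a = True.
  (¬d ∨ ¬h ∨ u) forces h = False.
  (¬d ∨ h ∨ p) forces p = True.
  clause (h ∨ n ∨ ¬p) is falsified — backtrack.
So q = True.
Set p = False.
  then (¬h ∨ p ∨ u) forces h = False.
  then (a ∨ h ∨ p) forces a = True.
  then (¬d ∨ h ∨ p) forces d = False.
All clauses satisfied.

n=F, q=T, p=F, u=F, d=F, h=F, a=T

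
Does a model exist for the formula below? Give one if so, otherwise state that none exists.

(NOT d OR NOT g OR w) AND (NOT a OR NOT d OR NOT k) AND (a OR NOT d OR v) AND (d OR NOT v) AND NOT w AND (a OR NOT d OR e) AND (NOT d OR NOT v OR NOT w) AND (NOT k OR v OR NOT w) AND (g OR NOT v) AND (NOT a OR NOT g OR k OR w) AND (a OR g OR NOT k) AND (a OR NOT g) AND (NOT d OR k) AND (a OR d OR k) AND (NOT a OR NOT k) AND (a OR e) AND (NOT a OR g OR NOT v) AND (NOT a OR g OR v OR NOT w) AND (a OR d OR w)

e = False, k = False, w = False, g = False, v = False, d = False, a = True

Unit clause (NOT w) forces w = False.
Set e = False.
  then (a OR e) forces a = True.
  then (NOT a OR NOT k) forces k = False.
  then (NOT a OR NOT g OR k OR w) forces g = False.
  then (NOT d OR k) forces d = False.
  then (NOT a OR g OR NOT v) forces v = False.
All clauses satisfied.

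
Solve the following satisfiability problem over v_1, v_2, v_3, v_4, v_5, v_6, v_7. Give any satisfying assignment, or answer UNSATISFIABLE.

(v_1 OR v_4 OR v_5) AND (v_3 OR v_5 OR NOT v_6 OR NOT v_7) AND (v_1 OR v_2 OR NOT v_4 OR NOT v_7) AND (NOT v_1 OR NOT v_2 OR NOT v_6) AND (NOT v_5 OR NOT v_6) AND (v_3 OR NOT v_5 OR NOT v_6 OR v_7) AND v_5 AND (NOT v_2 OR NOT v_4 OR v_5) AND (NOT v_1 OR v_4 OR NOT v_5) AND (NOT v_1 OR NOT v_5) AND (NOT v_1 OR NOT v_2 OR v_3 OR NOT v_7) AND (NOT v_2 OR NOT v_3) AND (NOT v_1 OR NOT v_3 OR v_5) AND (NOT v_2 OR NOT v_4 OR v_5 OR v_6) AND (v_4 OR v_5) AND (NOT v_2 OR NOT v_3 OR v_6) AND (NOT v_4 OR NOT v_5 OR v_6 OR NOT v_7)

Unit clause (v_5) forces v_5 = True.
In (NOT v_1 OR NOT v_5) only NOT v_1 is left, so v_1 = False.
In (NOT v_5 OR NOT v_6) only NOT v_6 is left, so v_6 = False.
Set v_2 = False.
Set v_3 = False.
Set v_4 = True.
  then (v_1 OR v_2 OR NOT v_4 OR NOT v_7) forces v_7 = False.
All clauses satisfied.

v_1: False; v_2: False; v_3: False; v_4: True; v_5: True; v_6: False; v_7: False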